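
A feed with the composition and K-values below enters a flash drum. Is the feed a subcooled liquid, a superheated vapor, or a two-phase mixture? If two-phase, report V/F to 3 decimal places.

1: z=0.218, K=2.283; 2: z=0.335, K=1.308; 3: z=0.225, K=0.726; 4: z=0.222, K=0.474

two-phase, V/F = 0.602

ΣzᵢKᵢ = 1.204; Σzᵢ/Kᵢ = 1.130.
Both exceed 1, so a two-phase solution exists.
Rachford–Rice: g(ψ) = Σ zᵢ(Kᵢ−1)/(1+ψ(Kᵢ−1)) = 0.
Newton iteration, ψ⁰ = 0.32:
  ψ = 0.320: g = 0.0842, g' = -0.316 → ψ = 0.587
  ψ = 0.587: g = 0.0046, g' = -0.292 → ψ = 0.602
Converged at ψ = 0.602.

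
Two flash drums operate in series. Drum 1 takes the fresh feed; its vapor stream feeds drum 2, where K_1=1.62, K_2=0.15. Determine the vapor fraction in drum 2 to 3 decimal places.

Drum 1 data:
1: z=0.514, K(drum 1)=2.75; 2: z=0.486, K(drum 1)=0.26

Drum 1:
Material balance + equilibrium reduce to Σ zᵢ(Kᵢ−1)/(1+ψ₁(Kᵢ−1)) = 0.
Check two-phase: ΣzᵢKᵢ = 1.540 > 1 and Σzᵢ/Kᵢ = 2.056 > 1, so g(0) = 0.540 > 0 and g(1) = -1.056 < 0.
Binary case is linear: z₁(K₁−1)(1+ψ₁(K₂−1)) + z₂(K₂−1)(1+ψ₁(K₁−1)) = 0
⇒ ψ₁ = [z₁(K₁−1)+z₂(K₂−1)] / [−(K₁−1)(K₂−1)] = 0.5399/1.2950 = 0.417
Drum-1 compositions:
  1: x = 0.297, y = 0.817
  2: x = 0.703, y = 0.183
Drum-2 feed = drum-1 vapor: z₂ = (0.8173, 0.1827).
Drum 2:
Material balance + equilibrium reduce to Σ zᵢ(Kᵢ−1)/(1+ψ₂(Kᵢ−1)) = 0.
g(0) = ΣzᵢKᵢ − 1 = 0.351 and g(1) = 1 − Σzᵢ/Kᵢ = -0.723, so a root lies in (0, 1).
Binary case is linear: z₁(K₁−1)(1+ψ₂(K₂−1)) + z₂(K₂−1)(1+ψ₂(K₁−1)) = 0
⇒ ψ₂ = [z₁(K₁−1)+z₂(K₂−1)] / [−(K₁−1)(K₂−1)] = 0.3514/0.5270 = 0.667
  1: x = 0.578, y = 0.937
  2: x = 0.422, y = 0.063

V/F (drum 2) = 0.667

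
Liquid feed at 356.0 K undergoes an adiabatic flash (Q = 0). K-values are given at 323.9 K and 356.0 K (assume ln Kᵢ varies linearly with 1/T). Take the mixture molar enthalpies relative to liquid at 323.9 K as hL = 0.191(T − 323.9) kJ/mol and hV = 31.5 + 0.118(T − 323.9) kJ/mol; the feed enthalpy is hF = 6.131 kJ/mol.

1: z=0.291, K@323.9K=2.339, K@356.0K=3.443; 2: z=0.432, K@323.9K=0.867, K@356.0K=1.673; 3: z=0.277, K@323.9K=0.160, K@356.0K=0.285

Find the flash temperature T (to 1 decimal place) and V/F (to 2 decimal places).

T = 325.3 K, V/F = 0.19

Adiabatic flash: solve Rachford–Rice at each trial T, then check hF = ψ·hV(T) + (1−ψ)·hL(T).
  T = 323.9 K: K = (2.339, 0.867, 0.160), RR gives ψ = 0.149, H_out = 4.706 kJ/mol
  T = 356.0 K: K = (3.443, 1.673, 0.285), RR gives ψ = 0.768, H_out = 28.511 kJ/mol
  T = 339.9 K: K = (2.862, 1.222, 0.216), RR gives ψ = 0.513, H_out = 18.623 kJ/mol
  T = 331.9 K: K = (2.594, 1.034, 0.187), RR gives ψ = 0.346, H_out = 12.213 kJ/mol
  T = 327.9 K: K = (2.465, 0.948, 0.173), RR gives ψ = 0.250, H_out = 8.579 kJ/mol
  T = 325.9 K: K = (2.401, 0.907, 0.166), RR gives ψ = 0.201, H_out = 6.670 kJ/mol
  T = 324.9 K: K = (2.370, 0.887, 0.163), RR gives ψ = 0.175, H_out = 5.694 kJ/mol
Linear interpolation between T = 324.9 (H_out = 5.694) and T = 325.9 (H_out = 6.670) on hF = 6.131 gives T ≈ 325.3 K, at which ψ = 0.19.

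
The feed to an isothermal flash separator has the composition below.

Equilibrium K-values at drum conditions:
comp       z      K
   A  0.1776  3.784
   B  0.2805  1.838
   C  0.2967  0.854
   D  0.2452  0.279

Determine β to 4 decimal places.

β = 0.5742

Material balance + equilibrium reduce to Σ zᵢ(Kᵢ−1)/(1+β(Kᵢ−1)) = 0.
Check two-phase: ΣzᵢKᵢ = 1.5094 > 1 and Σzᵢ/Kᵢ = 1.4258 > 1, so g(0) = 0.5094 > 0 and g(1) = -0.4258 < 0.
Newton–Raphson from β = 0.5:
  β = 0.5000: g = 0.04918, g' = -0.6574 → β = 0.5748
  β = 0.5748: g = -0.00040, g' = -0.6726 → β = 0.5742
Converged at β = 0.5742.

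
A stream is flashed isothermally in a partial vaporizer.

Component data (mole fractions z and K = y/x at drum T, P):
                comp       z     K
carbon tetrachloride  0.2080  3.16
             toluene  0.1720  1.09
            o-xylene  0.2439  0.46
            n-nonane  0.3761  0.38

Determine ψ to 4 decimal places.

Let ψ = V/F and solve Σ zᵢ(Kᵢ−1)/(1+ψ(Kᵢ−1)) = 0.
Check two-phase: ΣzᵢKᵢ = 1.0999 > 1 and Σzᵢ/Kᵢ = 1.7436 > 1, so g(0) = 0.0999 > 0 and g(1) = -0.7436 < 0.
Iterate (Newton) starting at ψ = 0.34:
  ψ = 0.3400: g = -0.18273, g' = -0.6627 → ψ = 0.0643
  ψ = 0.0643: g = 0.03059, g' = -0.9828 → ψ = 0.0954
  ψ = 0.0954: g = 0.00116, g' = -0.9109 → ψ = 0.0967
Converged at ψ = 0.0967.

ψ = 0.0967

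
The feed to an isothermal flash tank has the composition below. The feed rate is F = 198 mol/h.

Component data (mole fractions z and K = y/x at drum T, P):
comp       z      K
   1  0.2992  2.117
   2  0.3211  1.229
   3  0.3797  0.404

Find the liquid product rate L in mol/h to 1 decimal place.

Iterate (Newton) starting at ψ = 0.5:
  ψ = 0.5000: g = -0.04195, g' = -0.4409 → ψ = 0.4049
  ψ = 0.4049: g = -0.00085, g' = -0.4254 → ψ = 0.4029
Converged at ψ = 0.4029.
Then V = ψ·F = 0.4029·198 = 79.8 mol/h and L = F − V = 118.2 mol/h.

L = 118.2 mol/h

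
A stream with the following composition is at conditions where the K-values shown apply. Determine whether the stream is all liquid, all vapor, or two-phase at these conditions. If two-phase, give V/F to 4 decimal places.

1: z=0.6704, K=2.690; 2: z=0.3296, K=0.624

all vapor

ΣzᵢKᵢ = 2.0090; Σzᵢ/Kᵢ = 0.7774.
Since Σzᵢ/Kᵢ < 1 the mixture is above its dew point — single vapor phase.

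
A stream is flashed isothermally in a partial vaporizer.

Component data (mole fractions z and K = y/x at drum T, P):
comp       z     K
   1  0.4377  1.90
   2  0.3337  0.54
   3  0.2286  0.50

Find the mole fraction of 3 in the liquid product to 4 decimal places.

Newton iteration, ψ⁰ = 0.5:
  ψ = 0.5000: g = -0.08008, g' = -0.3893 → ψ = 0.2943
  ψ = 0.2943: g = -0.00012, g' = -0.3946 → ψ = 0.2940
Converged at ψ = 0.2940.
Compositions from xᵢ = zᵢ/(1+ψ(Kᵢ−1)), yᵢ = Kᵢxᵢ:
  1: x = 0.3461, y = 0.6576
  2: x = 0.3859, y = 0.2084
  3: x = 0.2680, y = 0.1340

x_3 = 0.2680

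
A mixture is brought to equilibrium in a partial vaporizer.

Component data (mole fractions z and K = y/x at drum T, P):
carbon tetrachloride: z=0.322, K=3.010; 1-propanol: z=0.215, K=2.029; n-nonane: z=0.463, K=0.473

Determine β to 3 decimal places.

β = 0.717

Let β = V/F and solve Σ zᵢ(Kᵢ−1)/(1+β(Kᵢ−1)) = 0.
Check two-phase: ΣzᵢKᵢ = 1.624 > 1 and Σzᵢ/Kᵢ = 1.192 > 1, so g(0) = 0.624 > 0 and g(1) = -0.192 < 0.
Newton iteration, β⁰ = 0.46:
  β = 0.460: g = 0.1644, g' = -0.680 → β = 0.702
  β = 0.702: g = 0.0098, g' = -0.624 → β = 0.717
Converged at β = 0.717.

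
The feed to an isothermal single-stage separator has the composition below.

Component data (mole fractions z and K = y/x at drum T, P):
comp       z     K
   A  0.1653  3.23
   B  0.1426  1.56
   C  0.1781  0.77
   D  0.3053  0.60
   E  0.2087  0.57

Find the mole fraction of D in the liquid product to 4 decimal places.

Iterate (Newton) starting at ψ = 0.54:
  ψ = 0.5400: g = -0.09087, g' = -0.3528 → ψ = 0.2824
  ψ = 0.2824: g = 0.01150, g' = -0.4657 → ψ = 0.3071
  ψ = 0.3071: g = 0.00023, g' = -0.4477 → ψ = 0.3076
Converged at ψ = 0.3076.
Compositions from xᵢ = zᵢ/(1+ψ(Kᵢ−1)), yᵢ = Kᵢxᵢ:
  A: x = 0.0980, y = 0.3167
  B: x = 0.1216, y = 0.1898
  C: x = 0.1917, y = 0.1476
  D: x = 0.3481, y = 0.2089
  E: x = 0.2405, y = 0.1371

x_D = 0.3481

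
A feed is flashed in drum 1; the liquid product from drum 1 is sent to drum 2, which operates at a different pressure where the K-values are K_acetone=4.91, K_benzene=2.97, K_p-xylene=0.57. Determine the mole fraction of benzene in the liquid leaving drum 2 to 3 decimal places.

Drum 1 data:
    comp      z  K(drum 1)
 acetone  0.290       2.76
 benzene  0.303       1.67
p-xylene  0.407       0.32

Drum 1:
Material balance + equilibrium reduce to Σ zᵢ(Kᵢ−1)/(1+ψ₁(Kᵢ−1)) = 0.
Feasibility: ΣzᵢKᵢ = 1.437, Σzᵢ/Kᵢ = 1.558 — both > 1, two phases present.
Iterate (Newton) starting at ψ₁ = 0.5:
  ψ₁ = 0.500: g = 0.0042, g' = -0.763 → ψ₁ = 0.506
Converged at ψ₁ = 0.506.
Drum-1 compositions:
  acetone: x = 0.153, y = 0.424
  benzene: x = 0.226, y = 0.378
  p-xylene: x = 0.620, y = 0.198
Drum-2 feed = drum-1 liquid: z₂ = (0.1535, 0.2263, 0.6202).
Drum 2:
Newton iteration, ψ₂⁰ = 0.3:
  ψ₂ = 0.300: g = 0.2502, g' = -0.995 → ψ₂ = 0.551
  ψ₂ = 0.551: g = 0.0542, g' = -0.634 → ψ₂ = 0.637
  ψ₂ = 0.637: g = 0.0024, g' = -0.583 → ψ₂ = 0.641
Converged at ψ₂ = 0.641.
  acetone: x = 0.044, y = 0.215
  benzene: x = 0.100, y = 0.297
  p-xylene: x = 0.856, y = 0.488

x_benzene (drum 2) = 0.100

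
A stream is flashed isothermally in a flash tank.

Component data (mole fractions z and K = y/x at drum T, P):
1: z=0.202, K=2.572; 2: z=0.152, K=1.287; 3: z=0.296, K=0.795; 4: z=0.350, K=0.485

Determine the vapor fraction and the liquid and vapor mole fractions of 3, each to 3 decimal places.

ψ = 0.245, x_3 = 0.312, y_3 = 0.248

Let ψ = V/F and solve Σ zᵢ(Kᵢ−1)/(1+ψ(Kᵢ−1)) = 0.
Feasibility: ΣzᵢKᵢ = 1.120, Σzᵢ/Kᵢ = 1.291 — both > 1, two phases present.
Iterate (Newton) starting at ψ = 0.5:
  ψ = 0.500: g = -0.0944, g' = -0.350 → ψ = 0.230
  ψ = 0.230: g = 0.0059, g' = -0.413 → ψ = 0.244
  ψ = 0.244: g = 0.0000, g' = -0.407 → ψ = 0.245
Converged at ψ = 0.245.
Compositions from xᵢ = zᵢ/(1+ψ(Kᵢ−1)), yᵢ = Kᵢxᵢ:
  1: x = 0.146, y = 0.375
  2: x = 0.142, y = 0.183
  3: x = 0.312, y = 0.248
  4: x = 0.400, y = 0.194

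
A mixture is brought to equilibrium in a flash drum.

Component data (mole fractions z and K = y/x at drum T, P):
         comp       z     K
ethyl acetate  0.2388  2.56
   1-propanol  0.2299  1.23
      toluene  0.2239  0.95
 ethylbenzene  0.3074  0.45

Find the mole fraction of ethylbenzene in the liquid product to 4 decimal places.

x_ethylbenzene = 0.4347

Material balance + equilibrium reduce to Σ zᵢ(Kᵢ−1)/(1+ψ(Kᵢ−1)) = 0.
Check two-phase: ΣzᵢKᵢ = 1.2451 > 1 and Σzᵢ/Kᵢ = 1.1990 > 1, so g(0) = 0.2451 > 0 and g(1) = -0.1990 < 0.
Newton iteration, ψ⁰ = 0.52:
  ψ = 0.5200: g = 0.00462, g' = -0.3698 → ψ = 0.5325
Converged at ψ = 0.5325.
Compositions from xᵢ = zᵢ/(1+ψ(Kᵢ−1)), yᵢ = Kᵢxᵢ:
  ethyl acetate: x = 0.1304, y = 0.3339
  1-propanol: x = 0.2048, y = 0.2519
  toluene: x = 0.2300, y = 0.2185
  ethylbenzene: x = 0.4347, y = 0.1956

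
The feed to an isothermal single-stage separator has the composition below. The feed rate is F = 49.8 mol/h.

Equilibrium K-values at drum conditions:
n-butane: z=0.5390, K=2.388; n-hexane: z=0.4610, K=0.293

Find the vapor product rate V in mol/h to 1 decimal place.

Binary case is linear: z₁(K₁−1)(1+ψ(K₂−1)) + z₂(K₂−1)(1+ψ(K₁−1)) = 0
⇒ ψ = [z₁(K₁−1)+z₂(K₂−1)] / [−(K₁−1)(K₂−1)] = 0.42220/0.98132 = 0.4302
Then V = ψ·F = 0.4302·49.8 = 21.4 mol/h and L = F − V = 28.4 mol/h.

V = 21.4 mol/h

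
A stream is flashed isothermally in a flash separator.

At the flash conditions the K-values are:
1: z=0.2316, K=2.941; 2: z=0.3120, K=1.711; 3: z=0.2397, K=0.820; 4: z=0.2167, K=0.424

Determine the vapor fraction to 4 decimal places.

ψ = 0.8760

Newton–Raphson from ψ = 0.5:
  ψ = 0.5000: g = 0.16906, g' = -0.4618 → ψ = 0.8661
  ψ = 0.8661: g = 0.00475, g' = -0.4790 → ψ = 0.8760
Converged at ψ = 0.8760.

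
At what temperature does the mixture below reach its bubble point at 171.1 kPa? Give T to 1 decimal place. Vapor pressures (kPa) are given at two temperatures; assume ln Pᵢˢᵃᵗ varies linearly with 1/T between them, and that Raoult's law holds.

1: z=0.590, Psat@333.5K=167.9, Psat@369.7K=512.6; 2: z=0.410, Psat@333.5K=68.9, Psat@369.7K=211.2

T = 342.4 K

Bubble-point temperature: ΣzᵢPᵢˢᵃᵗ(T) = P. Interpolate ln Pᵢˢᵃᵗ = aᵢ + bᵢ/T.
  T = 333.5 K: ΣzᵢPᵢˢᵃᵗ = 127.31 kPa
  T = 369.7 K: ΣzᵢPᵢˢᵃᵗ = 389.03 kPa
  T = 351.6 K: ΣzᵢPᵢˢᵃᵗ = 229.04 kPa
  T = 342.6 K: ΣzᵢPᵢˢᵃᵗ = 172.37 kPa
  T = 338.1 K: ΣzᵢPᵢˢᵃᵗ = 148.69 kPa
  T = 340.4 K: ΣzᵢPᵢˢᵃᵗ = 160.43 kPa
Interpolating between 340.4 K and 342.6 K gives T ≈ 342.4 K.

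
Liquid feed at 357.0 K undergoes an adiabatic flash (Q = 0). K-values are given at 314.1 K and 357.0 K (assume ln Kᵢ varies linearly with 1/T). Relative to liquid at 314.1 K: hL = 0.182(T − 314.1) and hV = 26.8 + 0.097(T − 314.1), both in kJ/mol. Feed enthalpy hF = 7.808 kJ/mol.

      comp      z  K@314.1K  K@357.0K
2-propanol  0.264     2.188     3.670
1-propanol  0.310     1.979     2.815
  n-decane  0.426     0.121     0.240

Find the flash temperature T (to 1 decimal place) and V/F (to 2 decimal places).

Adiabatic flash: solve Rachford–Rice at each trial T, then check hF = ψ·hV(T) + (1−ψ)·hL(T).
  T = 314.1 K: K = (2.188, 1.979, 0.121), RR gives ψ = 0.256, H_out = 6.860 kJ/mol
  T = 357.0 K: K = (3.670, 2.815, 0.240), RR gives ψ = 0.558, H_out = 20.736 kJ/mol
  T = 335.6 K: K = (2.883, 2.388, 0.174), RR gives ψ = 0.429, H_out = 14.626 kJ/mol
  T = 324.9 K: K = (2.525, 2.182, 0.146), RR gives ψ = 0.353, H_out = 11.091 kJ/mol
  T = 319.5 K: K = (2.353, 2.080, 0.133), RR gives ψ = 0.308, H_out = 9.085 kJ/mol
  T = 316.8 K: K = (2.270, 2.029, 0.127), RR gives ψ = 0.283, H_out = 8.004 kJ/mol
  T = 315.5 K: K = (2.230, 2.005, 0.124), RR gives ψ = 0.270, H_out = 7.462 kJ/mol
Linear interpolation between T = 315.5 (H_out = 7.462) and T = 316.8 (H_out = 8.004) on hF = 7.808 gives T ≈ 316.3 K, at which ψ = 0.28.

T = 316.3 K, V/F = 0.28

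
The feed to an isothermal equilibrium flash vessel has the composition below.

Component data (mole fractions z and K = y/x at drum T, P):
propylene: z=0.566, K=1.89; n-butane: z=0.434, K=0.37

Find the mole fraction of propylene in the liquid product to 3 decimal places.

Rachford–Rice: g(ψ) = Σ zᵢ(Kᵢ−1)/(1+ψ(Kᵢ−1)) = 0.
g(0) = ΣzᵢKᵢ − 1 = 0.230 and g(1) = 1 − Σzᵢ/Kᵢ = -0.472, so a root lies in (0, 1).
Newton iteration, ψ⁰ = 0.5:
  ψ = 0.500: g = -0.0505, g' = -0.582 → ψ = 0.413
  ψ = 0.413: g = -0.0013, g' = -0.554 → ψ = 0.411
Converged at ψ = 0.411.
Compositions from xᵢ = zᵢ/(1+ψ(Kᵢ−1)), yᵢ = Kᵢxᵢ:
  propylene: x = 0.414, y = 0.783
  n-butane: x = 0.586, y = 0.217

x_propylene = 0.414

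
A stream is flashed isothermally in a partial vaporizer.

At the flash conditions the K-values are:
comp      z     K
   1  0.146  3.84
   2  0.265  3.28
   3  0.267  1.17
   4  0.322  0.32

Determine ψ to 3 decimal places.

ψ = 0.693

Rachford–Rice: g(ψ) = Σ zᵢ(Kᵢ−1)/(1+ψ(Kᵢ−1)) = 0.
g(0) = ΣzᵢKᵢ − 1 = 0.845 and g(1) = 1 − Σzᵢ/Kᵢ = -0.353, so a root lies in (0, 1).
Newton–Raphson from ψ = 0.5:
  ψ = 0.500: g = 0.1638, g' = -0.850 → ψ = 0.693
Converged at ψ = 0.693.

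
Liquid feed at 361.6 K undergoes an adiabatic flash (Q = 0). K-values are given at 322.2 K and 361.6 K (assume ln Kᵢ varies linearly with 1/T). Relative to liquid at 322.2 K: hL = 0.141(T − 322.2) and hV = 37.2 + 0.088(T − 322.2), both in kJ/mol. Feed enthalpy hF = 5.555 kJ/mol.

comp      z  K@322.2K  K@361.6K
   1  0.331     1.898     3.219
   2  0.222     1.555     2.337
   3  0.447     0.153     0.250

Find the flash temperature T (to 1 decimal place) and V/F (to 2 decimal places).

T = 326.1 K, V/F = 0.14

Adiabatic flash: solve Rachford–Rice at each trial T, then check hF = ψ·hV(T) + (1−ψ)·hL(T).
  T = 322.2 K: K = (1.898, 1.555, 0.153), RR gives ψ = 0.064, H_out = 2.367 kJ/mol
  T = 361.6 K: K = (3.219, 2.337, 0.250), RR gives ψ = 0.491, H_out = 22.796 kJ/mol
  T = 341.9 K: K = (2.510, 1.929, 0.198), RR gives ψ = 0.334, H_out = 14.862 kJ/mol
  T = 332.0 K: K = (2.190, 1.736, 0.175), RR gives ψ = 0.223, H_out = 9.546 kJ/mol
  T = 327.1 K: K = (2.041, 1.645, 0.164), RR gives ψ = 0.151, H_out = 6.284 kJ/mol
  T = 324.6 K: K = (1.967, 1.599, 0.158), RR gives ψ = 0.109, H_out = 4.383 kJ/mol
  T = 325.9 K: K = (2.005, 1.622, 0.161), RR gives ψ = 0.132, H_out = 5.394 kJ/mol
Linear interpolation between T = 325.9 (H_out = 5.394) and T = 327.1 (H_out = 6.284) on hF = 5.555 gives T ≈ 326.1 K, at which ψ = 0.14.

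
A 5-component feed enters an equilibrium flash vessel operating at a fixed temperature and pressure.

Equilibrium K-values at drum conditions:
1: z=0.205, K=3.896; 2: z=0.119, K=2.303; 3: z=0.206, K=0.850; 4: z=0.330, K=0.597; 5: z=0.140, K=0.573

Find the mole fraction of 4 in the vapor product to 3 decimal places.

Rachford–Rice: g(β) = Σ zᵢ(Kᵢ−1)/(1+β(Kᵢ−1)) = 0.
Feasibility: ΣzᵢKᵢ = 1.525, Σzᵢ/Kᵢ = 1.144 — both > 1, two phases present.
Newton iteration, β⁰ = 0.65:
  β = 0.650: g = -0.0073, g' = -0.419 → β = 0.633
Converged at β = 0.633.
Compositions from xᵢ = zᵢ/(1+β(Kᵢ−1)), yᵢ = Kᵢxᵢ:
  1: x = 0.072, y = 0.282
  2: x = 0.065, y = 0.150
  3: x = 0.228, y = 0.193
  4: x = 0.443, y = 0.264
  5: x = 0.192, y = 0.110

y_4 = 0.264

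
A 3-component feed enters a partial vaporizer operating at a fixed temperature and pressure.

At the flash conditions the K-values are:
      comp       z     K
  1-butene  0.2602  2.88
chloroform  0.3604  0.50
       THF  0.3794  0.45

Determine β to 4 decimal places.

β = 0.1014

Iterate (Newton) starting at β = 0.44:
  β = 0.4400: g = -0.23860, g' = -0.6233 → β = 0.0572
  β = 0.0572: g = 0.04072, g' = -0.9676 → β = 0.0993
  β = 0.0993: g = 0.00189, g' = -0.8812 → β = 0.1014
Converged at β = 0.1014.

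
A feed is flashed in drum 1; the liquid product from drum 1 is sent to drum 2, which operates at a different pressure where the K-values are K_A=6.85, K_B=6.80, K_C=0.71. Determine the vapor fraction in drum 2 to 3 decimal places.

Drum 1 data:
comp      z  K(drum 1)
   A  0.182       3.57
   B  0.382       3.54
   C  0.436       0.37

V/F (drum 2) = 0.545

Drum 1:
Let ψ₁ = V/F and solve Σ zᵢ(Kᵢ−1)/(1+ψ₁(Kᵢ−1)) = 0.
Feasibility: ΣzᵢKᵢ = 2.163, Σzᵢ/Kᵢ = 1.337 — both > 1, two phases present.
Iterate (Newton) starting at ψ₁ = 0.56:
  ψ₁ = 0.560: g = 0.1679, g' = -1.035 → ψ₁ = 0.722
  ψ₁ = 0.722: g = 0.0021, g' = -1.037 → ψ₁ = 0.724
Converged at ψ₁ = 0.724.
Drum-1 compositions:
  A: x = 0.064, y = 0.227
  B: x = 0.135, y = 0.476
  C: x = 0.802, y = 0.297
Drum-2 feed = drum-1 liquid: z₂ = (0.0636, 0.1345, 0.8019).
Drum 2:
Let ψ₂ = V/F and solve Σ zᵢ(Kᵢ−1)/(1+ψ₂(Kᵢ−1)) = 0.
Check two-phase: ΣzᵢKᵢ = 1.920 > 1 and Σzᵢ/Kᵢ = 1.158 > 1, so g(0) = 0.920 > 0 and g(1) = -0.158 < 0.
Newton–Raphson from ψ₂ = 0.56:
  ψ₂ = 0.560: g = -0.0069, g' = -0.466 → ψ₂ = 0.545
Converged at ψ₂ = 0.545.
  A: x = 0.015, y = 0.104
  B: x = 0.032, y = 0.220
  C: x = 0.953, y = 0.676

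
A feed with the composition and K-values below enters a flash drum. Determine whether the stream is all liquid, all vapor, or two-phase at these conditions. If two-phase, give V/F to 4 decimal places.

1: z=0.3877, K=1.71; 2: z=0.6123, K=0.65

ΣzᵢKᵢ = 1.0610; Σzᵢ/Kᵢ = 1.1687.
Both exceed 1, so a two-phase solution exists.
Rachford–Rice: g(ψ) = Σ zᵢ(Kᵢ−1)/(1+ψ(Kᵢ−1)) = 0.
Binary case is linear: z₁(K₁−1)(1+ψ(K₂−1)) + z₂(K₂−1)(1+ψ(K₁−1)) = 0
⇒ ψ = [z₁(K₁−1)+z₂(K₂−1)] / [−(K₁−1)(K₂−1)] = 0.06096/0.24850 = 0.2453

two-phase, V/F = 0.2453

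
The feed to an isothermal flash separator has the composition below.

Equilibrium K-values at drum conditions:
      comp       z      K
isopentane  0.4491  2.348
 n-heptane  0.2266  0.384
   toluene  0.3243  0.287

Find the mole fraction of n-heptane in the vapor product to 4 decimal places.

Material balance + equilibrium reduce to Σ zᵢ(Kᵢ−1)/(1+V/F(Kᵢ−1)) = 0.
g(0) = ΣzᵢKᵢ − 1 = 0.2346 and g(1) = 1 − Σzᵢ/Kᵢ = -0.9113, so a root lies in (0, 1).
Newton–Raphson from V/F = 0.5:
  V/F = 0.5000: g = -0.19940, g' = -0.8689 → V/F = 0.2705
  V/F = 0.2705: g = -0.01036, g' = -0.8151 → V/F = 0.2578
Converged at V/F = 0.2578.
Compositions from xᵢ = zᵢ/(1+V/F(Kᵢ−1)), yᵢ = Kᵢxᵢ:
  isopentane: x = 0.3333, y = 0.7825
  n-heptane: x = 0.2694, y = 0.1034
  toluene: x = 0.3973, y = 0.1140

y_n-heptane = 0.1034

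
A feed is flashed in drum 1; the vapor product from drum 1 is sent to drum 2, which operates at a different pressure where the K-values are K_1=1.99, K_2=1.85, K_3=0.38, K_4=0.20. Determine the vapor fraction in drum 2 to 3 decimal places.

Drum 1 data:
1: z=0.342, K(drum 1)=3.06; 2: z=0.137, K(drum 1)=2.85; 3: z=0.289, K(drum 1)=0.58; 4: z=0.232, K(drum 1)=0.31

Drum 1:
Let ψ₁ = V/F and solve Σ zᵢ(Kᵢ−1)/(1+ψ₁(Kᵢ−1)) = 0.
g(0) = ΣzᵢKᵢ − 1 = 0.677 and g(1) = 1 − Σzᵢ/Kᵢ = -0.406, so a root lies in (0, 1).
Iterate (Newton) starting at ψ₁ = 0.5:
  ψ₁ = 0.500: g = 0.0807, g' = -0.818 → ψ₁ = 0.599
  ψ₁ = 0.599: g = 0.0009, g' = -0.808 → ψ₁ = 0.600
Converged at ψ₁ = 0.600.
Drum-1 compositions:
  1: x = 0.153, y = 0.468
  2: x = 0.065, y = 0.185
  3: x = 0.386, y = 0.224
  4: x = 0.396, y = 0.123
Drum-2 feed = drum-1 vapor: z₂ = (0.4682, 0.1851, 0.2241, 0.1227).
Drum 2:
Rachford–Rice: g(ψ₂) = Σ zᵢ(Kᵢ−1)/(1+ψ₂(Kᵢ−1)) = 0.
Check two-phase: ΣzᵢKᵢ = 1.384 > 1 and Σzᵢ/Kᵢ = 1.538 > 1, so g(0) = 0.384 > 0 and g(1) = -0.538 < 0.
Newton iteration, ψ₂⁰ = 0.59:
  ψ₂ = 0.590: g = -0.0076, g' = -0.738 → ψ₂ = 0.580
Converged at ψ₂ = 0.580.
  1: x = 0.297, y = 0.592
  2: x = 0.124, y = 0.229
  3: x = 0.350, y = 0.133
  4: x = 0.229, y = 0.046

V/F (drum 2) = 0.580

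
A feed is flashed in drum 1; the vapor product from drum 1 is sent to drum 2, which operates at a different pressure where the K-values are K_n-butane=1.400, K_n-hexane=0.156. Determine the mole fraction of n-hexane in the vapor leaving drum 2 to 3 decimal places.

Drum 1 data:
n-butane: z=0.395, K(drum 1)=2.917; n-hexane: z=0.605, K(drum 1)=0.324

Drum 1:
Material balance + equilibrium reduce to Σ zᵢ(Kᵢ−1)/(1+ψ₁(Kᵢ−1)) = 0.
g(0) = ΣzᵢKᵢ − 1 = 0.348 and g(1) = 1 − Σzᵢ/Kᵢ = -1.003, so a root lies in (0, 1).
Newton–Raphson from ψ₁ = 0.5:
  ψ₁ = 0.500: g = -0.2312, g' = -1.009 → ψ₁ = 0.271
  ψ₁ = 0.271: g = -0.0023, g' = -1.043 → ψ₁ = 0.269
Converged at ψ₁ = 0.269.
Drum-1 compositions:
  n-butane: x = 0.261, y = 0.760
  n-hexane: x = 0.739, y = 0.240
Drum-2 feed = drum-1 vapor: z₂ = (0.7605, 0.2395).
Drum 2:
Let ψ₂ = V/F and solve Σ zᵢ(Kᵢ−1)/(1+ψ₂(Kᵢ−1)) = 0.
Check two-phase: ΣzᵢKᵢ = 1.102 > 1 and Σzᵢ/Kᵢ = 2.079 > 1, so g(0) = 0.102 > 0 and g(1) = -1.079 < 0.
Binary case is linear: z₁(K₁−1)(1+ψ₂(K₂−1)) + z₂(K₂−1)(1+ψ₂(K₁−1)) = 0
⇒ ψ₂ = [z₁(K₁−1)+z₂(K₂−1)] / [−(K₁−1)(K₂−1)] = 0.1020/0.3376 = 0.302
  n-butane: x = 0.678, y = 0.950
  n-hexane: x = 0.322, y = 0.050

y_n-hexane (drum 2) = 0.050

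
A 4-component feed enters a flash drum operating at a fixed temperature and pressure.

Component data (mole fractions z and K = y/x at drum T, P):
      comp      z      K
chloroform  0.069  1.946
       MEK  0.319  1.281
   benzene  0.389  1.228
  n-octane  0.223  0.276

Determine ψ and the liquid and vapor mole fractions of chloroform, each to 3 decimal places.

Let ψ = V/F and solve Σ zᵢ(Kᵢ−1)/(1+ψ(Kᵢ−1)) = 0.
Feasibility: ΣzᵢKᵢ = 1.082, Σzᵢ/Kᵢ = 1.409 — both > 1, two phases present.
Newton iteration, ψ⁰ = 0.5:
  ψ = 0.500: g = -0.0505, g' = -0.351 → ψ = 0.356
  ψ = 0.356: g = -0.0052, g' = -0.285 → ψ = 0.338
Converged at ψ = 0.338.
Compositions from xᵢ = zᵢ/(1+ψ(Kᵢ−1)), yᵢ = Kᵢxᵢ:
  chloroform: x = 0.052, y = 0.102
  MEK: x = 0.291, y = 0.373
  benzene: x = 0.361, y = 0.444
  n-octane: x = 0.295, y = 0.081

ψ = 0.338, x_chloroform = 0.052, y_chloroform = 0.102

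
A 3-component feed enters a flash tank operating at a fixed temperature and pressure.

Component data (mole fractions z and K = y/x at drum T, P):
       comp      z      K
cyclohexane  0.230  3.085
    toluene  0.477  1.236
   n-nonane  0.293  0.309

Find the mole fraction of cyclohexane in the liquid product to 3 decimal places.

Newton iteration, ψ⁰ = 0.5:
  ψ = 0.500: g = 0.0261, g' = -0.588 → ψ = 0.544
Converged at ψ = 0.544.
Compositions from xᵢ = zᵢ/(1+ψ(Kᵢ−1)), yᵢ = Kᵢxᵢ:
  cyclohexane: x = 0.108, y = 0.332
  toluene: x = 0.423, y = 0.522
  n-nonane: x = 0.470, y = 0.145

x_cyclohexane = 0.108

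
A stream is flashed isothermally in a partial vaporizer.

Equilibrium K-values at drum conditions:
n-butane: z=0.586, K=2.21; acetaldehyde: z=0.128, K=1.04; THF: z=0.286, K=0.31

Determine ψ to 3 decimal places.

Rachford–Rice: g(ψ) = Σ zᵢ(Kᵢ−1)/(1+ψ(Kᵢ−1)) = 0.
Check two-phase: ΣzᵢKᵢ = 1.517 > 1 and Σzᵢ/Kᵢ = 1.311 > 1, so g(0) = 0.517 > 0 and g(1) = -0.311 < 0.
Newton iteration, ψ⁰ = 0.39:
  ψ = 0.390: g = 0.2168, g' = -0.651 → ψ = 0.723
  ψ = 0.723: g = -0.0106, g' = -0.786 → ψ = 0.710
  ψ = 0.710: g = -0.0001, g' = -0.771 → ψ = 0.709
Converged at ψ = 0.709.

ψ = 0.709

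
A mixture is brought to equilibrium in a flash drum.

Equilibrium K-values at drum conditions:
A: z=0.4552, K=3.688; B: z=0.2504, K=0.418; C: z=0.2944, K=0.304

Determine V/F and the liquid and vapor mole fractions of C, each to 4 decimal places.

V/F = 0.5020, x_C = 0.4525, y_C = 0.1376

Rachford–Rice: g(V/F) = Σ zᵢ(Kᵢ−1)/(1+V/F(Kᵢ−1)) = 0.
g(0) = ΣzᵢKᵢ − 1 = 0.8729 and g(1) = 1 − Σzᵢ/Kᵢ = -0.6909, so a root lies in (0, 1).
Newton–Raphson from V/F = 0.38:
  V/F = 0.3800: g = 0.13960, g' = -1.2083 → V/F = 0.4955
  V/F = 0.4955: g = 0.00712, g' = -1.1046 → V/F = 0.5020
Converged at V/F = 0.5020.
Compositions from xᵢ = zᵢ/(1+V/F(Kᵢ−1)), yᵢ = Kᵢxᵢ:
  A: x = 0.1938, y = 0.7146
  B: x = 0.3538, y = 0.1479
  C: x = 0.4525, y = 0.1376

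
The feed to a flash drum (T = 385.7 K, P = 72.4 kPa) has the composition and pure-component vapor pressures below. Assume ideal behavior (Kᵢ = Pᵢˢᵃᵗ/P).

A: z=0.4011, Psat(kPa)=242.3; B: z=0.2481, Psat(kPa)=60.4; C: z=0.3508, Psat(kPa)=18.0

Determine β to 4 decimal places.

β = 0.4654

Raoult's law: Kᵢ = Pᵢˢᵃᵗ/P = Pᵢˢᵃᵗ/72.4.
  K_A = 242.3/72.4 = 3.346685, K_B = 60.4/72.4 = 0.834254, K_C = 18.0/72.4 = 0.248619
Let β = V/F and solve Σ zᵢ(Kᵢ−1)/(1+β(Kᵢ−1)) = 0.
Check two-phase: ΣzᵢKᵢ = 1.6365 > 1 and Σzᵢ/Kᵢ = 1.8282 > 1, so g(0) = 0.6365 > 0 and g(1) = -0.8282 < 0.
Newton–Raphson from β = 0.57:
  β = 0.5700: g = -0.10380, g' = -1.0185 → β = 0.4681
  β = 0.4681: g = -0.00261, g' = -0.9809 → β = 0.4654
Converged at β = 0.4654.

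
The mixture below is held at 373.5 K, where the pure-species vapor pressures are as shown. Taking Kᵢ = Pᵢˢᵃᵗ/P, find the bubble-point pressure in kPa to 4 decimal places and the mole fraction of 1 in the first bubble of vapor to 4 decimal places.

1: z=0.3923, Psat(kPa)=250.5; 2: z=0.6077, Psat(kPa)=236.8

At the bubble point ψ → 0, so ΣzᵢKᵢ = 1 with Kᵢ = Pᵢˢᵃᵗ/P ⇒ P = ΣzᵢPᵢˢᵃᵗ.
P = 0.3923·250.5 + 0.6077·236.8 = 242.1745 kPa
yᵢ = zᵢPᵢˢᵃᵗ/P ⇒ y_1 = 0.3923·250.5/242.1745 = 0.4058

Pbub = 242.1745 kPa, y_1 = 0.4058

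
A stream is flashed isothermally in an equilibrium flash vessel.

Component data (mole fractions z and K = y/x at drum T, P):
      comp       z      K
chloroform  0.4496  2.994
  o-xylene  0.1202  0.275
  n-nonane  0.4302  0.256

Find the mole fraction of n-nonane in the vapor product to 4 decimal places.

Let ψ = V/F and solve Σ zᵢ(Kᵢ−1)/(1+ψ(Kᵢ−1)) = 0.
g(0) = ΣzᵢKᵢ − 1 = 0.4893 and g(1) = 1 − Σzᵢ/Kᵢ = -1.2677, so a root lies in (0, 1).
Newton iteration, ψ⁰ = 0.5:
  ψ = 0.5000: g = -0.19744, g' = -1.2075 → ψ = 0.3365
  ψ = 0.3365: g = -0.00571, g' = -1.1745 → ψ = 0.3316
Converged at ψ = 0.3316.
Compositions from xᵢ = zᵢ/(1+ψ(Kᵢ−1)), yᵢ = Kᵢxᵢ:
  chloroform: x = 0.2706, y = 0.8103
  o-xylene: x = 0.1582, y = 0.0435
  n-nonane: x = 0.5711, y = 0.1462

y_n-nonane = 0.1462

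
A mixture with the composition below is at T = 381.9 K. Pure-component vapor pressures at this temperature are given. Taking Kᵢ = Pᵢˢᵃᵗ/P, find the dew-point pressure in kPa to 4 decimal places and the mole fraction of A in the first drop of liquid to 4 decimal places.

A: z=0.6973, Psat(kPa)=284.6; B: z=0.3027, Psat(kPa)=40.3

Pdew = 100.3888 kPa, x_A = 0.2460

At the dew point ψ → 1, so Σzᵢ/Kᵢ = 1 with Kᵢ = Pᵢˢᵃᵗ/P ⇒ 1/P = Σzᵢ/Pᵢˢᵃᵗ.
1/P = 0.6973/284.6 + 0.3027/40.3 = 0.0099613 ⇒ P = 100.3888 kPa
xᵢ = zᵢP/Pᵢˢᵃᵗ ⇒ x_A = 0.6973·100.3888/284.6 = 0.2460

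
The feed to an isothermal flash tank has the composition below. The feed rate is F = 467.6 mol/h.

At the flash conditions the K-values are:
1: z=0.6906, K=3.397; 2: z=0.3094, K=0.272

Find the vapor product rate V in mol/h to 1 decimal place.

Let ψ = V/F and solve Σ zᵢ(Kᵢ−1)/(1+ψ(Kᵢ−1)) = 0.
Feasibility: ΣzᵢKᵢ = 2.4301, Σzᵢ/Kᵢ = 1.3408 — both > 1, two phases present.
Newton iteration, ψ⁰ = 0.69:
  ψ = 0.6900: g = 0.17116, g' = -1.2254 → ψ = 0.8297
  ψ = 0.8297: g = -0.01493, g' = -1.4899 → ψ = 0.8197
  ψ = 0.8197: g = -0.00015, g' = -1.4596 → ψ = 0.8195
Converged at ψ = 0.8195.
Then V = ψ·F = 0.8195·467.6 = 383.2 mol/h and L = F − V = 84.4 mol/h.

V = 383.2 mol/h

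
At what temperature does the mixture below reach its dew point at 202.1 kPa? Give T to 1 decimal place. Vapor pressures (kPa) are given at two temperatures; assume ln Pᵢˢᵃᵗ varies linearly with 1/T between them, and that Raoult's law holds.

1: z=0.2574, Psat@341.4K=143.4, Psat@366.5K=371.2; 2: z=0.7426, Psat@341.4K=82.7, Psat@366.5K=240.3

Dew-point temperature: Σzᵢ·P/Pᵢˢᵃᵗ(T) = 1. Interpolate ln Pᵢˢᵃᵗ = aᵢ + bᵢ/T.
  T = 341.4 K: ΣzᵢP/Pᵢˢᵃᵗ = 2.1775
  T = 366.5 K: ΣzᵢP/Pᵢˢᵃᵗ = 0.7647
  T = 353.9 K: ΣzᵢP/Pᵢˢᵃᵗ = 1.2690
  T = 360.2 K: ΣzᵢP/Pᵢˢᵃᵗ = 0.9807
  T = 357.0 K: ΣzᵢP/Pᵢˢᵃᵗ = 1.1166
  T = 358.6 K: ΣzᵢP/Pᵢˢᵃᵗ = 1.0461
Interpolating between 358.6 K and 360.2 K gives T ≈ 359.7 K.

T = 359.7 K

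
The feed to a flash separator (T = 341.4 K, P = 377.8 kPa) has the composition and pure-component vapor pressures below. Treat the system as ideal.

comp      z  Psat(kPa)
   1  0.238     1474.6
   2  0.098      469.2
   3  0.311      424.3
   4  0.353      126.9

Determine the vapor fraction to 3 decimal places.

ψ = 0.483

Raoult's law: Kᵢ = Pᵢˢᵃᵗ/P = Pᵢˢᵃᵗ/377.8.
  K_1 = 1474.6/377.8 = 3.90312, K_2 = 469.2/377.8 = 1.24193, K_3 = 424.3/377.8 = 1.12308, K_4 = 126.9/377.8 = 0.33589
Newton iteration, ψ⁰ = 0.5:
  ψ = 0.500: g = -0.0119, g' = -0.691 → ψ = 0.483
Converged at ψ = 0.483.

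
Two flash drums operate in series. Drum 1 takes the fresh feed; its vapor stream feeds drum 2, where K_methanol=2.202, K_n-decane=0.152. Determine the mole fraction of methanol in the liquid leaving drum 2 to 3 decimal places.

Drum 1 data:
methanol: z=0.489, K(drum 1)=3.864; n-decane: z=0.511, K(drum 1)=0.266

x_methanol (drum 2) = 0.414

Drum 1:
Binary case is linear: z₁(K₁−1)(1+ψ₁(K₂−1)) + z₂(K₂−1)(1+ψ₁(K₁−1)) = 0
⇒ ψ₁ = [z₁(K₁−1)+z₂(K₂−1)] / [−(K₁−1)(K₂−1)] = 1.0254/2.1022 = 0.488
Drum-1 compositions:
  methanol: x = 0.204, y = 0.788
  n-decane: x = 0.796, y = 0.212
Drum-2 feed = drum-1 vapor: z₂ = (0.7883, 0.2117).
Drum 2:
Iterate (Newton) starting at ψ₂ = 0.5:
  ψ₂ = 0.500: g = 0.2801, g' = -0.903 → ψ₂ = 0.810
  ψ₂ = 0.810: g = -0.0935, g' = -1.846 → ψ₂ = 0.759
  ψ₂ = 0.759: g = -0.0090, g' = -1.513 → ψ₂ = 0.753
Converged at ψ₂ = 0.753.
  methanol: x = 0.414, y = 0.911
  n-decane: x = 0.586, y = 0.089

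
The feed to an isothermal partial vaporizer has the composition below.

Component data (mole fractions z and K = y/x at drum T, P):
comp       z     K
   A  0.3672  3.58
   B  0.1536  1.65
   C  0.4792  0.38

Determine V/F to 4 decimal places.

V/F = 0.5664

Material balance + equilibrium reduce to Σ zᵢ(Kᵢ−1)/(1+V/F(Kᵢ−1)) = 0.
Feasibility: ΣzᵢKᵢ = 1.7501, Σzᵢ/Kᵢ = 1.4567 — both > 1, two phases present.
Iterate (Newton) starting at V/F = 0.53:
  V/F = 0.5300: g = 0.03192, g' = -0.8806 → V/F = 0.5662
  V/F = 0.5662: g = 0.00011, g' = -0.8757 → V/F = 0.5664
Converged at V/F = 0.5664.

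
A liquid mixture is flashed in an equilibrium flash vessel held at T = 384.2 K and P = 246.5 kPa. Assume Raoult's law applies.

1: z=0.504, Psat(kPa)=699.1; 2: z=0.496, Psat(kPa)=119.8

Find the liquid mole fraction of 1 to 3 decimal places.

x_1 = 0.219

Raoult's law: Kᵢ = Pᵢˢᵃᵗ/P = Pᵢˢᵃᵗ/246.5.
  K_1 = 699.1/246.5 = 2.83611, K_2 = 119.8/246.5 = 0.48600
Rachford–Rice: g(ψ) = Σ zᵢ(Kᵢ−1)/(1+ψ(Kᵢ−1)) = 0.
Check two-phase: ΣzᵢKᵢ = 1.670 > 1 and Σzᵢ/Kᵢ = 1.198 > 1, so g(0) = 0.670 > 0 and g(1) = -0.198 < 0.
Newton–Raphson from ψ = 0.57:
  ψ = 0.570: g = 0.0916, g' = -0.668 → ψ = 0.707
  ψ = 0.707: g = 0.0021, g' = -0.645 → ψ = 0.710
Converged at ψ = 0.710.
Compositions from xᵢ = zᵢ/(1+ψ(Kᵢ−1)), yᵢ = Kᵢxᵢ:
  1: x = 0.219, y = 0.620
  2: x = 0.781, y = 0.380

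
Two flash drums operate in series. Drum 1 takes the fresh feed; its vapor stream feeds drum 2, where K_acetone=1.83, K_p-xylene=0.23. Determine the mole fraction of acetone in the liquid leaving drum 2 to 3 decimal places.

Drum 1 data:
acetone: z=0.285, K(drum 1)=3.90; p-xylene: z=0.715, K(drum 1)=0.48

Drum 1:
Let ψ₁ = V/F and solve Σ zᵢ(Kᵢ−1)/(1+ψ₁(Kᵢ−1)) = 0.
Check two-phase: ΣzᵢKᵢ = 1.455 > 1 and Σzᵢ/Kᵢ = 1.563 > 1, so g(0) = 0.455 > 0 and g(1) = -0.563 < 0.
Binary case is linear: z₁(K₁−1)(1+ψ₁(K₂−1)) + z₂(K₂−1)(1+ψ₁(K₁−1)) = 0
⇒ ψ₁ = [z₁(K₁−1)+z₂(K₂−1)] / [−(K₁−1)(K₂−1)] = 0.4547/1.5080 = 0.302
Drum-1 compositions:
  acetone: x = 0.152, y = 0.593
  p-xylene: x = 0.848, y = 0.407
Drum-2 feed = drum-1 vapor: z₂ = (0.5930, 0.4070).
Drum 2:
Let ψ₂ = V/F and solve Σ zᵢ(Kᵢ−1)/(1+ψ₂(Kᵢ−1)) = 0.
Feasibility: ΣzᵢKᵢ = 1.179, Σzᵢ/Kᵢ = 2.094 — both > 1, two phases present.
Binary case is linear: z₁(K₁−1)(1+ψ₂(K₂−1)) + z₂(K₂−1)(1+ψ₂(K₁−1)) = 0
⇒ ψ₂ = [z₁(K₁−1)+z₂(K₂−1)] / [−(K₁−1)(K₂−1)] = 0.1788/0.6391 = 0.280
  acetone: x = 0.481, y = 0.881
  p-xylene: x = 0.519, y = 0.119

x_acetone (drum 2) = 0.481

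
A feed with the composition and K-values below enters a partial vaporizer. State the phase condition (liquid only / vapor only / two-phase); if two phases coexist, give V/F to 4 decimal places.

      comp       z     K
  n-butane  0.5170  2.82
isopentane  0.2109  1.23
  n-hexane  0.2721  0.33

two-phase, V/F = 0.8353

ΣzᵢKᵢ = 1.8071; Σzᵢ/Kᵢ = 1.1793.
Both exceed 1, so a two-phase solution exists.
Iterate (Newton) starting at ψ = 0.38:
  ψ = 0.3800: g = 0.35627, g' = -0.8277 → ψ = 0.8104
  ψ = 0.8104: g = 0.02216, g' = -0.8723 → ψ = 0.8358
  ψ = 0.8358: g = -0.00044, g' = -0.9082 → ψ = 0.8353
Converged at ψ = 0.8353.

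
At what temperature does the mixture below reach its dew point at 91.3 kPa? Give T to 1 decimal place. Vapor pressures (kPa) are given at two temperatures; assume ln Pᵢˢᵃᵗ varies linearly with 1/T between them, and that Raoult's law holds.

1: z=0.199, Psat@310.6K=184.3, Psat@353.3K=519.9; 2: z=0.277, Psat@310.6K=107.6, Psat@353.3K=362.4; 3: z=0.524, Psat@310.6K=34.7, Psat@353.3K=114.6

Dew-point temperature: Σzᵢ·P/Pᵢˢᵃᵗ(T) = 1. Interpolate ln Pᵢˢᵃᵗ = aᵢ + bᵢ/T.
  T = 310.6 K: ΣzᵢP/Pᵢˢᵃᵗ = 1.7123
  T = 353.3 K: ΣzᵢP/Pᵢˢᵃᵗ = 0.5222
  T = 332.0 K: ΣzᵢP/Pᵢˢᵃᵗ = 0.9087
  T = 321.3 K: ΣzᵢP/Pᵢˢᵃᵗ = 1.2343
  T = 326.6 K: ΣzᵢP/Pᵢˢᵃᵗ = 1.0579
  T = 329.3 K: ΣzᵢP/Pᵢˢᵃᵗ = 0.9799
Interpolating between 326.6 K and 329.3 K gives T ≈ 328.6 K.

T = 328.6 K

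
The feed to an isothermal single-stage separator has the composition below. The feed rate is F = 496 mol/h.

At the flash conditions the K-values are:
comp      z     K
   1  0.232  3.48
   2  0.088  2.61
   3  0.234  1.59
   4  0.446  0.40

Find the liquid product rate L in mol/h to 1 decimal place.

Iterate (Newton) starting at V/F = 0.57:
  V/F = 0.570: g = 0.0089, g' = -0.723 → V/F = 0.582
Converged at V/F = 0.582.
Then V = V/F·F = 0.5823·496 = 288.8 mol/h and L = F − V = 207.2 mol/h.

L = 207.2 mol/h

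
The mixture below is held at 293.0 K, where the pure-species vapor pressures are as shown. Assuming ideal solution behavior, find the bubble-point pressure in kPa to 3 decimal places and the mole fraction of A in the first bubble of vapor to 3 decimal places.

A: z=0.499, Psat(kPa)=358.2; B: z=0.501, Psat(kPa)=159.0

Pbub = 258.401 kPa, y_A = 0.692

At the bubble point ψ → 0, so ΣzᵢKᵢ = 1 with Kᵢ = Pᵢˢᵃᵗ/P ⇒ P = ΣzᵢPᵢˢᵃᵗ.
P = 0.499·358.2 + 0.501·159.0 = 258.401 kPa
yᵢ = zᵢPᵢˢᵃᵗ/P ⇒ y_A = 0.499·358.2/258.401 = 0.692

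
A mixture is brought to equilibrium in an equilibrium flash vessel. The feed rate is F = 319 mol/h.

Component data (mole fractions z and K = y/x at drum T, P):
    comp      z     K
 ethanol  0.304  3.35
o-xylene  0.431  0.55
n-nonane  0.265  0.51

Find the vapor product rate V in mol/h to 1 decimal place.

Material balance + equilibrium reduce to Σ zᵢ(Kᵢ−1)/(1+β(Kᵢ−1)) = 0.
Check two-phase: ΣzᵢKᵢ = 1.391 > 1 and Σzᵢ/Kᵢ = 1.394 > 1, so g(0) = 0.391 > 0 and g(1) = -0.394 < 0.
Iterate (Newton) starting at β = 0.53:
  β = 0.530: g = -0.1119, g' = -0.600 → β = 0.343
  β = 0.343: g = 0.0099, g' = -0.728 → β = 0.357
Converged at β = 0.357.
Then V = β·F = 0.3570·319 = 113.9 mol/h and L = F − V = 205.1 mol/h.

V = 113.9 mol/h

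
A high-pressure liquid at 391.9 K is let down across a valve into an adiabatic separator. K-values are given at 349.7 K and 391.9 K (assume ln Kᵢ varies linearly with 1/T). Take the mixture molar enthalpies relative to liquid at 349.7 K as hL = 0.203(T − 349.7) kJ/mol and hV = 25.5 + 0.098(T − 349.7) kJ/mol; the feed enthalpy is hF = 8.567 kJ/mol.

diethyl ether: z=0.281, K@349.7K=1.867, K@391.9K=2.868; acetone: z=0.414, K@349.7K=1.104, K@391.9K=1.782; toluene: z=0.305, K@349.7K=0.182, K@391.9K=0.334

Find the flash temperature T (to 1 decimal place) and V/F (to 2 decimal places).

T = 357.7 K, V/F = 0.28

Adiabatic flash: solve Rachford–Rice at each trial T, then check hF = ψ·hV(T) + (1−ψ)·hL(T).
  T = 349.7 K: K = (1.867, 1.104, 0.182), RR gives ψ = 0.088, H_out = 2.255 kJ/mol
  T = 391.9 K: K = (2.868, 1.782, 0.334), RR gives ψ = 0.770, H_out = 24.800 kJ/mol
  T = 370.8 K: K = (2.342, 1.422, 0.251), RR gives ψ = 0.507, H_out = 16.085 kJ/mol
  T = 360.2 K: K = (2.097, 1.257, 0.215), RR gives ψ = 0.332, H_out = 10.224 kJ/mol
  T = 354.9 K: K = (1.979, 1.178, 0.198), RR gives ψ = 0.221, H_out = 6.560 kJ/mol
  T = 357.5 K: K = (2.037, 1.216, 0.206), RR gives ψ = 0.278, H_out = 8.436 kJ/mol
  T = 358.9 K: K = (2.068, 1.237, 0.210), RR gives ψ = 0.306, H_out = 9.382 kJ/mol
Linear interpolation between T = 357.5 (H_out = 8.436) and T = 358.9 (H_out = 9.382) on hF = 8.567 gives T ≈ 357.7 K, at which ψ = 0.28.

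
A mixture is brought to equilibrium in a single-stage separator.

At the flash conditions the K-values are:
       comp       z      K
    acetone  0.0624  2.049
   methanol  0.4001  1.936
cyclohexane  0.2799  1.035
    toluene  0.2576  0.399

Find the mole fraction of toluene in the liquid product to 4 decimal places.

Let ψ = V/F and solve Σ zᵢ(Kᵢ−1)/(1+ψ(Kᵢ−1)) = 0.
Feasibility: ΣzᵢKᵢ = 1.2949, Σzᵢ/Kᵢ = 1.1532 — both > 1, two phases present.
Newton–Raphson from ψ = 0.5:
  ψ = 0.5000: g = 0.08634, g' = -0.3827 → ψ = 0.7256
  ψ = 0.7256: g = -0.00481, g' = -0.4394 → ψ = 0.7147
  ψ = 0.7147: g = -0.00003, g' = -0.4345 → ψ = 0.7146
Converged at ψ = 0.7146.
Compositions from xᵢ = zᵢ/(1+ψ(Kᵢ−1)), yᵢ = Kᵢxᵢ:
  acetone: x = 0.0357, y = 0.0731
  methanol: x = 0.2397, y = 0.4641
  cyclohexane: x = 0.2731, y = 0.2826
  toluene: x = 0.4515, y = 0.1802

x_toluene = 0.4515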